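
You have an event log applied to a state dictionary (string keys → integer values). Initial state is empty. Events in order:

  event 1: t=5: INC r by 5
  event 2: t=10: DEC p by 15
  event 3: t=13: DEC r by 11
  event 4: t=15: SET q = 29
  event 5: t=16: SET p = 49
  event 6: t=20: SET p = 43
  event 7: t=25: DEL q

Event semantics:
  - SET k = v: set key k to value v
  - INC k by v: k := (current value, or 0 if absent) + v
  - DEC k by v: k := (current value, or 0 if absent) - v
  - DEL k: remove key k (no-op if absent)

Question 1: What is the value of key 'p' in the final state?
Track key 'p' through all 7 events:
  event 1 (t=5: INC r by 5): p unchanged
  event 2 (t=10: DEC p by 15): p (absent) -> -15
  event 3 (t=13: DEC r by 11): p unchanged
  event 4 (t=15: SET q = 29): p unchanged
  event 5 (t=16: SET p = 49): p -15 -> 49
  event 6 (t=20: SET p = 43): p 49 -> 43
  event 7 (t=25: DEL q): p unchanged
Final: p = 43

Answer: 43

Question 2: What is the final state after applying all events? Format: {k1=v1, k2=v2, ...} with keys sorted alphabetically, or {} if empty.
  after event 1 (t=5: INC r by 5): {r=5}
  after event 2 (t=10: DEC p by 15): {p=-15, r=5}
  after event 3 (t=13: DEC r by 11): {p=-15, r=-6}
  after event 4 (t=15: SET q = 29): {p=-15, q=29, r=-6}
  after event 5 (t=16: SET p = 49): {p=49, q=29, r=-6}
  after event 6 (t=20: SET p = 43): {p=43, q=29, r=-6}
  after event 7 (t=25: DEL q): {p=43, r=-6}

Answer: {p=43, r=-6}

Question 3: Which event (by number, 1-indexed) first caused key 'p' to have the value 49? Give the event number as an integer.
Answer: 5

Derivation:
Looking for first event where p becomes 49:
  event 2: p = -15
  event 3: p = -15
  event 4: p = -15
  event 5: p -15 -> 49  <-- first match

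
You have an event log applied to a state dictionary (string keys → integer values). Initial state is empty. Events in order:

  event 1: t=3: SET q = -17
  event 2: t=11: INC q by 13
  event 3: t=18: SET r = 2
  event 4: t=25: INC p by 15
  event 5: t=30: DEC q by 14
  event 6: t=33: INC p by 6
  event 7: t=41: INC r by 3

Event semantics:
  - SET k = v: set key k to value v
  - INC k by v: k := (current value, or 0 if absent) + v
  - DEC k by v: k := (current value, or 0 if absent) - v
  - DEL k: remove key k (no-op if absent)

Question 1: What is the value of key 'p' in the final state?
Answer: 21

Derivation:
Track key 'p' through all 7 events:
  event 1 (t=3: SET q = -17): p unchanged
  event 2 (t=11: INC q by 13): p unchanged
  event 3 (t=18: SET r = 2): p unchanged
  event 4 (t=25: INC p by 15): p (absent) -> 15
  event 5 (t=30: DEC q by 14): p unchanged
  event 6 (t=33: INC p by 6): p 15 -> 21
  event 7 (t=41: INC r by 3): p unchanged
Final: p = 21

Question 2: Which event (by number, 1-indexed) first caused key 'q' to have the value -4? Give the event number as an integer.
Looking for first event where q becomes -4:
  event 1: q = -17
  event 2: q -17 -> -4  <-- first match

Answer: 2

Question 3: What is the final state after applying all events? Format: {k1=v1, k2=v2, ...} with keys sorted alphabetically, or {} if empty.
Answer: {p=21, q=-18, r=5}

Derivation:
  after event 1 (t=3: SET q = -17): {q=-17}
  after event 2 (t=11: INC q by 13): {q=-4}
  after event 3 (t=18: SET r = 2): {q=-4, r=2}
  after event 4 (t=25: INC p by 15): {p=15, q=-4, r=2}
  after event 5 (t=30: DEC q by 14): {p=15, q=-18, r=2}
  after event 6 (t=33: INC p by 6): {p=21, q=-18, r=2}
  after event 7 (t=41: INC r by 3): {p=21, q=-18, r=5}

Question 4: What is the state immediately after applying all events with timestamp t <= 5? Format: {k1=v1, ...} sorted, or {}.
Answer: {q=-17}

Derivation:
Apply events with t <= 5 (1 events):
  after event 1 (t=3: SET q = -17): {q=-17}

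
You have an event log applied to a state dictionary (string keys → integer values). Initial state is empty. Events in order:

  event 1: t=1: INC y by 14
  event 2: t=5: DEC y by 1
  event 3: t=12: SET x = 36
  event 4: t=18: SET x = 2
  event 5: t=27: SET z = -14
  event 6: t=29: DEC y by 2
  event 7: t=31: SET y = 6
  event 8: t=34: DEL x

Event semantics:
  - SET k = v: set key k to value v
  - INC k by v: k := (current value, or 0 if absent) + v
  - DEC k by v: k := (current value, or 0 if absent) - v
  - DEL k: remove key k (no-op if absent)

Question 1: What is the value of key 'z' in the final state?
Track key 'z' through all 8 events:
  event 1 (t=1: INC y by 14): z unchanged
  event 2 (t=5: DEC y by 1): z unchanged
  event 3 (t=12: SET x = 36): z unchanged
  event 4 (t=18: SET x = 2): z unchanged
  event 5 (t=27: SET z = -14): z (absent) -> -14
  event 6 (t=29: DEC y by 2): z unchanged
  event 7 (t=31: SET y = 6): z unchanged
  event 8 (t=34: DEL x): z unchanged
Final: z = -14

Answer: -14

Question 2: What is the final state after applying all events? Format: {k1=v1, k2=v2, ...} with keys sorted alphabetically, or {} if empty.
  after event 1 (t=1: INC y by 14): {y=14}
  after event 2 (t=5: DEC y by 1): {y=13}
  after event 3 (t=12: SET x = 36): {x=36, y=13}
  after event 4 (t=18: SET x = 2): {x=2, y=13}
  after event 5 (t=27: SET z = -14): {x=2, y=13, z=-14}
  after event 6 (t=29: DEC y by 2): {x=2, y=11, z=-14}
  after event 7 (t=31: SET y = 6): {x=2, y=6, z=-14}
  after event 8 (t=34: DEL x): {y=6, z=-14}

Answer: {y=6, z=-14}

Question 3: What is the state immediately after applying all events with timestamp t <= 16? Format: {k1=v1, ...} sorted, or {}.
Answer: {x=36, y=13}

Derivation:
Apply events with t <= 16 (3 events):
  after event 1 (t=1: INC y by 14): {y=14}
  after event 2 (t=5: DEC y by 1): {y=13}
  after event 3 (t=12: SET x = 36): {x=36, y=13}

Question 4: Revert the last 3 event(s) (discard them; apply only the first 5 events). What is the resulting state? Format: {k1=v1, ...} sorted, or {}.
Answer: {x=2, y=13, z=-14}

Derivation:
Keep first 5 events (discard last 3):
  after event 1 (t=1: INC y by 14): {y=14}
  after event 2 (t=5: DEC y by 1): {y=13}
  after event 3 (t=12: SET x = 36): {x=36, y=13}
  after event 4 (t=18: SET x = 2): {x=2, y=13}
  after event 5 (t=27: SET z = -14): {x=2, y=13, z=-14}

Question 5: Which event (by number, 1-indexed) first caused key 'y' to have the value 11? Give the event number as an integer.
Answer: 6

Derivation:
Looking for first event where y becomes 11:
  event 1: y = 14
  event 2: y = 13
  event 3: y = 13
  event 4: y = 13
  event 5: y = 13
  event 6: y 13 -> 11  <-- first match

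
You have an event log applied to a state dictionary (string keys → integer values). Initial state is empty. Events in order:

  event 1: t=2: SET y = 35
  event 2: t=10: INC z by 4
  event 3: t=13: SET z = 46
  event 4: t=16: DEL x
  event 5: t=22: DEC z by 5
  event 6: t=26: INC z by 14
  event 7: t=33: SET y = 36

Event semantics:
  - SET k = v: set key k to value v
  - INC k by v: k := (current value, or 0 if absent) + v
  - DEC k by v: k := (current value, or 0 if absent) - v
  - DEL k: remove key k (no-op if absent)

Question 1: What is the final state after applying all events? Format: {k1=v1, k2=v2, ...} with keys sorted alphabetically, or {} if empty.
  after event 1 (t=2: SET y = 35): {y=35}
  after event 2 (t=10: INC z by 4): {y=35, z=4}
  after event 3 (t=13: SET z = 46): {y=35, z=46}
  after event 4 (t=16: DEL x): {y=35, z=46}
  after event 5 (t=22: DEC z by 5): {y=35, z=41}
  after event 6 (t=26: INC z by 14): {y=35, z=55}
  after event 7 (t=33: SET y = 36): {y=36, z=55}

Answer: {y=36, z=55}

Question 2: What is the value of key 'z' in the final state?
Track key 'z' through all 7 events:
  event 1 (t=2: SET y = 35): z unchanged
  event 2 (t=10: INC z by 4): z (absent) -> 4
  event 3 (t=13: SET z = 46): z 4 -> 46
  event 4 (t=16: DEL x): z unchanged
  event 5 (t=22: DEC z by 5): z 46 -> 41
  event 6 (t=26: INC z by 14): z 41 -> 55
  event 7 (t=33: SET y = 36): z unchanged
Final: z = 55

Answer: 55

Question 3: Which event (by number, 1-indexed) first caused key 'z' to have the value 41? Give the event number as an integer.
Looking for first event where z becomes 41:
  event 2: z = 4
  event 3: z = 46
  event 4: z = 46
  event 5: z 46 -> 41  <-- first match

Answer: 5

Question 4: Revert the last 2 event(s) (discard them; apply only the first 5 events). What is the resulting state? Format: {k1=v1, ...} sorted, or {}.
Answer: {y=35, z=41}

Derivation:
Keep first 5 events (discard last 2):
  after event 1 (t=2: SET y = 35): {y=35}
  after event 2 (t=10: INC z by 4): {y=35, z=4}
  after event 3 (t=13: SET z = 46): {y=35, z=46}
  after event 4 (t=16: DEL x): {y=35, z=46}
  after event 5 (t=22: DEC z by 5): {y=35, z=41}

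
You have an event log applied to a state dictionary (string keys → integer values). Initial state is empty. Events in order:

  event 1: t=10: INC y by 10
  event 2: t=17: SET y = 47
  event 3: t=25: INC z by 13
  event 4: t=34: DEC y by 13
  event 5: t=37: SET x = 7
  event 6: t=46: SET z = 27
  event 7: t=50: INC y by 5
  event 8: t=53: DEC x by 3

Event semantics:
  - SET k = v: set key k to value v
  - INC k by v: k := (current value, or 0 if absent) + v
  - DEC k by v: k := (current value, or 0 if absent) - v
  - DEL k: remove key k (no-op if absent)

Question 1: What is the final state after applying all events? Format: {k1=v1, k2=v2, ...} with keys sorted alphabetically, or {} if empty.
  after event 1 (t=10: INC y by 10): {y=10}
  after event 2 (t=17: SET y = 47): {y=47}
  after event 3 (t=25: INC z by 13): {y=47, z=13}
  after event 4 (t=34: DEC y by 13): {y=34, z=13}
  after event 5 (t=37: SET x = 7): {x=7, y=34, z=13}
  after event 6 (t=46: SET z = 27): {x=7, y=34, z=27}
  after event 7 (t=50: INC y by 5): {x=7, y=39, z=27}
  after event 8 (t=53: DEC x by 3): {x=4, y=39, z=27}

Answer: {x=4, y=39, z=27}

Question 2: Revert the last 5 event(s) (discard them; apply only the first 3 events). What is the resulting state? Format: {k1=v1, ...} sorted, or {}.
Keep first 3 events (discard last 5):
  after event 1 (t=10: INC y by 10): {y=10}
  after event 2 (t=17: SET y = 47): {y=47}
  after event 3 (t=25: INC z by 13): {y=47, z=13}

Answer: {y=47, z=13}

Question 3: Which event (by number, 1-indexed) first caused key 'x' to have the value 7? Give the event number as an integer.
Answer: 5

Derivation:
Looking for first event where x becomes 7:
  event 5: x (absent) -> 7  <-- first match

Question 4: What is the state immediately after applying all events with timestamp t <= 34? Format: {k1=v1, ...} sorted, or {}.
Answer: {y=34, z=13}

Derivation:
Apply events with t <= 34 (4 events):
  after event 1 (t=10: INC y by 10): {y=10}
  after event 2 (t=17: SET y = 47): {y=47}
  after event 3 (t=25: INC z by 13): {y=47, z=13}
  after event 4 (t=34: DEC y by 13): {y=34, z=13}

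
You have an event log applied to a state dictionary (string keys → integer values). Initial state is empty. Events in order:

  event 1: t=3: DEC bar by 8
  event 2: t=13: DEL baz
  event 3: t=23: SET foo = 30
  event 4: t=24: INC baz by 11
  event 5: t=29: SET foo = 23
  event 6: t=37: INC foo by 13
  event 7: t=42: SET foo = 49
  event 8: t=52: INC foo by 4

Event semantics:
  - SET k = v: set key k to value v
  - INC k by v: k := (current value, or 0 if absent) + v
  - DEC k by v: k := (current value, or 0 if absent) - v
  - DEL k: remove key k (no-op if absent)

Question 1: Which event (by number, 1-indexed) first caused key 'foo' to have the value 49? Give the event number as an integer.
Looking for first event where foo becomes 49:
  event 3: foo = 30
  event 4: foo = 30
  event 5: foo = 23
  event 6: foo = 36
  event 7: foo 36 -> 49  <-- first match

Answer: 7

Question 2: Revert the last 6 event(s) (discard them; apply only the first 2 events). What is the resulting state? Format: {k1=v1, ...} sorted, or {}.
Answer: {bar=-8}

Derivation:
Keep first 2 events (discard last 6):
  after event 1 (t=3: DEC bar by 8): {bar=-8}
  after event 2 (t=13: DEL baz): {bar=-8}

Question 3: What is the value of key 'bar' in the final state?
Answer: -8

Derivation:
Track key 'bar' through all 8 events:
  event 1 (t=3: DEC bar by 8): bar (absent) -> -8
  event 2 (t=13: DEL baz): bar unchanged
  event 3 (t=23: SET foo = 30): bar unchanged
  event 4 (t=24: INC baz by 11): bar unchanged
  event 5 (t=29: SET foo = 23): bar unchanged
  event 6 (t=37: INC foo by 13): bar unchanged
  event 7 (t=42: SET foo = 49): bar unchanged
  event 8 (t=52: INC foo by 4): bar unchanged
Final: bar = -8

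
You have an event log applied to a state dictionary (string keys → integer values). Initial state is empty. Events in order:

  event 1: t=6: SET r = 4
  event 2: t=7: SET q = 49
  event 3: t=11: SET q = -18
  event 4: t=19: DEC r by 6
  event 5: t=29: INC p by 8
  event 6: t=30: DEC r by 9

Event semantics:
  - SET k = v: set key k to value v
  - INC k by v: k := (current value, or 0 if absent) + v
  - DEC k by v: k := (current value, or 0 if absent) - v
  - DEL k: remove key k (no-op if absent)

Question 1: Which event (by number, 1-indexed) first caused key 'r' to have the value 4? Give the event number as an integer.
Looking for first event where r becomes 4:
  event 1: r (absent) -> 4  <-- first match

Answer: 1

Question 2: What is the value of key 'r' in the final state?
Track key 'r' through all 6 events:
  event 1 (t=6: SET r = 4): r (absent) -> 4
  event 2 (t=7: SET q = 49): r unchanged
  event 3 (t=11: SET q = -18): r unchanged
  event 4 (t=19: DEC r by 6): r 4 -> -2
  event 5 (t=29: INC p by 8): r unchanged
  event 6 (t=30: DEC r by 9): r -2 -> -11
Final: r = -11

Answer: -11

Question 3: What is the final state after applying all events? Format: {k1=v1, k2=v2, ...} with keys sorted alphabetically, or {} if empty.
  after event 1 (t=6: SET r = 4): {r=4}
  after event 2 (t=7: SET q = 49): {q=49, r=4}
  after event 3 (t=11: SET q = -18): {q=-18, r=4}
  after event 4 (t=19: DEC r by 6): {q=-18, r=-2}
  after event 5 (t=29: INC p by 8): {p=8, q=-18, r=-2}
  after event 6 (t=30: DEC r by 9): {p=8, q=-18, r=-11}

Answer: {p=8, q=-18, r=-11}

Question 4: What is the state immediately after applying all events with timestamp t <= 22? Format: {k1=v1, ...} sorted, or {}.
Answer: {q=-18, r=-2}

Derivation:
Apply events with t <= 22 (4 events):
  after event 1 (t=6: SET r = 4): {r=4}
  after event 2 (t=7: SET q = 49): {q=49, r=4}
  after event 3 (t=11: SET q = -18): {q=-18, r=4}
  after event 4 (t=19: DEC r by 6): {q=-18, r=-2}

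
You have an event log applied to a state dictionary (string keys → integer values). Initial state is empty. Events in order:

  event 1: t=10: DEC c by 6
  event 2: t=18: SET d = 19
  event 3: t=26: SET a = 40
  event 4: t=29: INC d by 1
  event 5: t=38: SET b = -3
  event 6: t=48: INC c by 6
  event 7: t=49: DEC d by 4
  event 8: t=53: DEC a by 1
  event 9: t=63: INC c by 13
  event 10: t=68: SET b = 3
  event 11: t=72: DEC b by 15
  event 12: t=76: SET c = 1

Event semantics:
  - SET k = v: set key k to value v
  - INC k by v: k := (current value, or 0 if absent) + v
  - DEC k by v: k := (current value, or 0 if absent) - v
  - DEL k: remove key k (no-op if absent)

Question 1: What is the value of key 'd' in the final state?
Answer: 16

Derivation:
Track key 'd' through all 12 events:
  event 1 (t=10: DEC c by 6): d unchanged
  event 2 (t=18: SET d = 19): d (absent) -> 19
  event 3 (t=26: SET a = 40): d unchanged
  event 4 (t=29: INC d by 1): d 19 -> 20
  event 5 (t=38: SET b = -3): d unchanged
  event 6 (t=48: INC c by 6): d unchanged
  event 7 (t=49: DEC d by 4): d 20 -> 16
  event 8 (t=53: DEC a by 1): d unchanged
  event 9 (t=63: INC c by 13): d unchanged
  event 10 (t=68: SET b = 3): d unchanged
  event 11 (t=72: DEC b by 15): d unchanged
  event 12 (t=76: SET c = 1): d unchanged
Final: d = 16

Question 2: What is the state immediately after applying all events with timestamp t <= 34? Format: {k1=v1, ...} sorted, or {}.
Answer: {a=40, c=-6, d=20}

Derivation:
Apply events with t <= 34 (4 events):
  after event 1 (t=10: DEC c by 6): {c=-6}
  after event 2 (t=18: SET d = 19): {c=-6, d=19}
  after event 3 (t=26: SET a = 40): {a=40, c=-6, d=19}
  after event 4 (t=29: INC d by 1): {a=40, c=-6, d=20}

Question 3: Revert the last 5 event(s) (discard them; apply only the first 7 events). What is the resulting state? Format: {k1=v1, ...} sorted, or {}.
Keep first 7 events (discard last 5):
  after event 1 (t=10: DEC c by 6): {c=-6}
  after event 2 (t=18: SET d = 19): {c=-6, d=19}
  after event 3 (t=26: SET a = 40): {a=40, c=-6, d=19}
  after event 4 (t=29: INC d by 1): {a=40, c=-6, d=20}
  after event 5 (t=38: SET b = -3): {a=40, b=-3, c=-6, d=20}
  after event 6 (t=48: INC c by 6): {a=40, b=-3, c=0, d=20}
  after event 7 (t=49: DEC d by 4): {a=40, b=-3, c=0, d=16}

Answer: {a=40, b=-3, c=0, d=16}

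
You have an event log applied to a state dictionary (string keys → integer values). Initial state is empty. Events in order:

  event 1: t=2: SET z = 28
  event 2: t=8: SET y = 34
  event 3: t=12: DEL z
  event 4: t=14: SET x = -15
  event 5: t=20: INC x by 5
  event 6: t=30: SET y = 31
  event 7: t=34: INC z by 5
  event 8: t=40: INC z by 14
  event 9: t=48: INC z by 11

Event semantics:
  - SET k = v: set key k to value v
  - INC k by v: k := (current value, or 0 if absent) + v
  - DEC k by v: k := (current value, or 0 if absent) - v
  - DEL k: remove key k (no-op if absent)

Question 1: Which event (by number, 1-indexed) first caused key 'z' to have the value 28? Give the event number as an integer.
Looking for first event where z becomes 28:
  event 1: z (absent) -> 28  <-- first match

Answer: 1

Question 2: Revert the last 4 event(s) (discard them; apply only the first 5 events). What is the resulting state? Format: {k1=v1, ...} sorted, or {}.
Answer: {x=-10, y=34}

Derivation:
Keep first 5 events (discard last 4):
  after event 1 (t=2: SET z = 28): {z=28}
  after event 2 (t=8: SET y = 34): {y=34, z=28}
  after event 3 (t=12: DEL z): {y=34}
  after event 4 (t=14: SET x = -15): {x=-15, y=34}
  after event 5 (t=20: INC x by 5): {x=-10, y=34}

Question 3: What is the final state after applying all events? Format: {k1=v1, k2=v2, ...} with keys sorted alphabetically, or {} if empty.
Answer: {x=-10, y=31, z=30}

Derivation:
  after event 1 (t=2: SET z = 28): {z=28}
  after event 2 (t=8: SET y = 34): {y=34, z=28}
  after event 3 (t=12: DEL z): {y=34}
  after event 4 (t=14: SET x = -15): {x=-15, y=34}
  after event 5 (t=20: INC x by 5): {x=-10, y=34}
  after event 6 (t=30: SET y = 31): {x=-10, y=31}
  after event 7 (t=34: INC z by 5): {x=-10, y=31, z=5}
  after event 8 (t=40: INC z by 14): {x=-10, y=31, z=19}
  after event 9 (t=48: INC z by 11): {x=-10, y=31, z=30}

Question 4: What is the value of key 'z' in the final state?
Track key 'z' through all 9 events:
  event 1 (t=2: SET z = 28): z (absent) -> 28
  event 2 (t=8: SET y = 34): z unchanged
  event 3 (t=12: DEL z): z 28 -> (absent)
  event 4 (t=14: SET x = -15): z unchanged
  event 5 (t=20: INC x by 5): z unchanged
  event 6 (t=30: SET y = 31): z unchanged
  event 7 (t=34: INC z by 5): z (absent) -> 5
  event 8 (t=40: INC z by 14): z 5 -> 19
  event 9 (t=48: INC z by 11): z 19 -> 30
Final: z = 30

Answer: 30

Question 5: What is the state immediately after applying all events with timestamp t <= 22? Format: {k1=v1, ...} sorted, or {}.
Answer: {x=-10, y=34}

Derivation:
Apply events with t <= 22 (5 events):
  after event 1 (t=2: SET z = 28): {z=28}
  after event 2 (t=8: SET y = 34): {y=34, z=28}
  after event 3 (t=12: DEL z): {y=34}
  after event 4 (t=14: SET x = -15): {x=-15, y=34}
  after event 5 (t=20: INC x by 5): {x=-10, y=34}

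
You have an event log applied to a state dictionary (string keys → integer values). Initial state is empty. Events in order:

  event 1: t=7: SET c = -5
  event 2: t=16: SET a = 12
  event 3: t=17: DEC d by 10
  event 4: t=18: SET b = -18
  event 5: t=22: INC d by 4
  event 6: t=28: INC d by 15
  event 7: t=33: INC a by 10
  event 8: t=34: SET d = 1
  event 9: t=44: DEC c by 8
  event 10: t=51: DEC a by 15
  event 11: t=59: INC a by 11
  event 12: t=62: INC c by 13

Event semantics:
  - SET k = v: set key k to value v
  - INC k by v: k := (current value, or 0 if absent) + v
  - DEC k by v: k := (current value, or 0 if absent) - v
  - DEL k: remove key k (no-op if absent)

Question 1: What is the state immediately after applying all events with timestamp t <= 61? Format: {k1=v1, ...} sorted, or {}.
Apply events with t <= 61 (11 events):
  after event 1 (t=7: SET c = -5): {c=-5}
  after event 2 (t=16: SET a = 12): {a=12, c=-5}
  after event 3 (t=17: DEC d by 10): {a=12, c=-5, d=-10}
  after event 4 (t=18: SET b = -18): {a=12, b=-18, c=-5, d=-10}
  after event 5 (t=22: INC d by 4): {a=12, b=-18, c=-5, d=-6}
  after event 6 (t=28: INC d by 15): {a=12, b=-18, c=-5, d=9}
  after event 7 (t=33: INC a by 10): {a=22, b=-18, c=-5, d=9}
  after event 8 (t=34: SET d = 1): {a=22, b=-18, c=-5, d=1}
  after event 9 (t=44: DEC c by 8): {a=22, b=-18, c=-13, d=1}
  after event 10 (t=51: DEC a by 15): {a=7, b=-18, c=-13, d=1}
  after event 11 (t=59: INC a by 11): {a=18, b=-18, c=-13, d=1}

Answer: {a=18, b=-18, c=-13, d=1}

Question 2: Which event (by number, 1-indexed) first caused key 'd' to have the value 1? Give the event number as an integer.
Answer: 8

Derivation:
Looking for first event where d becomes 1:
  event 3: d = -10
  event 4: d = -10
  event 5: d = -6
  event 6: d = 9
  event 7: d = 9
  event 8: d 9 -> 1  <-- first match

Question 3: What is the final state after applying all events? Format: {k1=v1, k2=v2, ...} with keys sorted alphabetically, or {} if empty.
Answer: {a=18, b=-18, c=0, d=1}

Derivation:
  after event 1 (t=7: SET c = -5): {c=-5}
  after event 2 (t=16: SET a = 12): {a=12, c=-5}
  after event 3 (t=17: DEC d by 10): {a=12, c=-5, d=-10}
  after event 4 (t=18: SET b = -18): {a=12, b=-18, c=-5, d=-10}
  after event 5 (t=22: INC d by 4): {a=12, b=-18, c=-5, d=-6}
  after event 6 (t=28: INC d by 15): {a=12, b=-18, c=-5, d=9}
  after event 7 (t=33: INC a by 10): {a=22, b=-18, c=-5, d=9}
  after event 8 (t=34: SET d = 1): {a=22, b=-18, c=-5, d=1}
  after event 9 (t=44: DEC c by 8): {a=22, b=-18, c=-13, d=1}
  after event 10 (t=51: DEC a by 15): {a=7, b=-18, c=-13, d=1}
  after event 11 (t=59: INC a by 11): {a=18, b=-18, c=-13, d=1}
  after event 12 (t=62: INC c by 13): {a=18, b=-18, c=0, d=1}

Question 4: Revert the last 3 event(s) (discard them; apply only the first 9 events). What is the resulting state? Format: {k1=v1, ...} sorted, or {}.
Answer: {a=22, b=-18, c=-13, d=1}

Derivation:
Keep first 9 events (discard last 3):
  after event 1 (t=7: SET c = -5): {c=-5}
  after event 2 (t=16: SET a = 12): {a=12, c=-5}
  after event 3 (t=17: DEC d by 10): {a=12, c=-5, d=-10}
  after event 4 (t=18: SET b = -18): {a=12, b=-18, c=-5, d=-10}
  after event 5 (t=22: INC d by 4): {a=12, b=-18, c=-5, d=-6}
  after event 6 (t=28: INC d by 15): {a=12, b=-18, c=-5, d=9}
  after event 7 (t=33: INC a by 10): {a=22, b=-18, c=-5, d=9}
  after event 8 (t=34: SET d = 1): {a=22, b=-18, c=-5, d=1}
  after event 9 (t=44: DEC c by 8): {a=22, b=-18, c=-13, d=1}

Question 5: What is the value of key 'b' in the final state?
Track key 'b' through all 12 events:
  event 1 (t=7: SET c = -5): b unchanged
  event 2 (t=16: SET a = 12): b unchanged
  event 3 (t=17: DEC d by 10): b unchanged
  event 4 (t=18: SET b = -18): b (absent) -> -18
  event 5 (t=22: INC d by 4): b unchanged
  event 6 (t=28: INC d by 15): b unchanged
  event 7 (t=33: INC a by 10): b unchanged
  event 8 (t=34: SET d = 1): b unchanged
  event 9 (t=44: DEC c by 8): b unchanged
  event 10 (t=51: DEC a by 15): b unchanged
  event 11 (t=59: INC a by 11): b unchanged
  event 12 (t=62: INC c by 13): b unchanged
Final: b = -18

Answer: -18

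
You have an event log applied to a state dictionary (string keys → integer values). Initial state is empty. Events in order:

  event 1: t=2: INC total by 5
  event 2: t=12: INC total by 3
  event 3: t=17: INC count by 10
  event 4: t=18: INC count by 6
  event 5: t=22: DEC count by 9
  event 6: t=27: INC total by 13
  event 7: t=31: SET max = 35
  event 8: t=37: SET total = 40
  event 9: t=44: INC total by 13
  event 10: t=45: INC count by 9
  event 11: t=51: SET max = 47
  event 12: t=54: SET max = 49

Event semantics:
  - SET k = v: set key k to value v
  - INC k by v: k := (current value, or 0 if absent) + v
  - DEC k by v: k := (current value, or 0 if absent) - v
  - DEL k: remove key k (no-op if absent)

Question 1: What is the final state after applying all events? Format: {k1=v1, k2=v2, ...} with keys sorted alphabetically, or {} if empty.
Answer: {count=16, max=49, total=53}

Derivation:
  after event 1 (t=2: INC total by 5): {total=5}
  after event 2 (t=12: INC total by 3): {total=8}
  after event 3 (t=17: INC count by 10): {count=10, total=8}
  after event 4 (t=18: INC count by 6): {count=16, total=8}
  after event 5 (t=22: DEC count by 9): {count=7, total=8}
  after event 6 (t=27: INC total by 13): {count=7, total=21}
  after event 7 (t=31: SET max = 35): {count=7, max=35, total=21}
  after event 8 (t=37: SET total = 40): {count=7, max=35, total=40}
  after event 9 (t=44: INC total by 13): {count=7, max=35, total=53}
  after event 10 (t=45: INC count by 9): {count=16, max=35, total=53}
  after event 11 (t=51: SET max = 47): {count=16, max=47, total=53}
  after event 12 (t=54: SET max = 49): {count=16, max=49, total=53}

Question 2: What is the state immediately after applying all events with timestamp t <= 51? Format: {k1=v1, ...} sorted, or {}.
Apply events with t <= 51 (11 events):
  after event 1 (t=2: INC total by 5): {total=5}
  after event 2 (t=12: INC total by 3): {total=8}
  after event 3 (t=17: INC count by 10): {count=10, total=8}
  after event 4 (t=18: INC count by 6): {count=16, total=8}
  after event 5 (t=22: DEC count by 9): {count=7, total=8}
  after event 6 (t=27: INC total by 13): {count=7, total=21}
  after event 7 (t=31: SET max = 35): {count=7, max=35, total=21}
  after event 8 (t=37: SET total = 40): {count=7, max=35, total=40}
  after event 9 (t=44: INC total by 13): {count=7, max=35, total=53}
  after event 10 (t=45: INC count by 9): {count=16, max=35, total=53}
  after event 11 (t=51: SET max = 47): {count=16, max=47, total=53}

Answer: {count=16, max=47, total=53}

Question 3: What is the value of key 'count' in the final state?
Track key 'count' through all 12 events:
  event 1 (t=2: INC total by 5): count unchanged
  event 2 (t=12: INC total by 3): count unchanged
  event 3 (t=17: INC count by 10): count (absent) -> 10
  event 4 (t=18: INC count by 6): count 10 -> 16
  event 5 (t=22: DEC count by 9): count 16 -> 7
  event 6 (t=27: INC total by 13): count unchanged
  event 7 (t=31: SET max = 35): count unchanged
  event 8 (t=37: SET total = 40): count unchanged
  event 9 (t=44: INC total by 13): count unchanged
  event 10 (t=45: INC count by 9): count 7 -> 16
  event 11 (t=51: SET max = 47): count unchanged
  event 12 (t=54: SET max = 49): count unchanged
Final: count = 16

Answer: 16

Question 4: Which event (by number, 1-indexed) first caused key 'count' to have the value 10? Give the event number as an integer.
Looking for first event where count becomes 10:
  event 3: count (absent) -> 10  <-- first match

Answer: 3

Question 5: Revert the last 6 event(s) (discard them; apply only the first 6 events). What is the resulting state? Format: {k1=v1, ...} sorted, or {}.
Answer: {count=7, total=21}

Derivation:
Keep first 6 events (discard last 6):
  after event 1 (t=2: INC total by 5): {total=5}
  after event 2 (t=12: INC total by 3): {total=8}
  after event 3 (t=17: INC count by 10): {count=10, total=8}
  after event 4 (t=18: INC count by 6): {count=16, total=8}
  after event 5 (t=22: DEC count by 9): {count=7, total=8}
  after event 6 (t=27: INC total by 13): {count=7, total=21}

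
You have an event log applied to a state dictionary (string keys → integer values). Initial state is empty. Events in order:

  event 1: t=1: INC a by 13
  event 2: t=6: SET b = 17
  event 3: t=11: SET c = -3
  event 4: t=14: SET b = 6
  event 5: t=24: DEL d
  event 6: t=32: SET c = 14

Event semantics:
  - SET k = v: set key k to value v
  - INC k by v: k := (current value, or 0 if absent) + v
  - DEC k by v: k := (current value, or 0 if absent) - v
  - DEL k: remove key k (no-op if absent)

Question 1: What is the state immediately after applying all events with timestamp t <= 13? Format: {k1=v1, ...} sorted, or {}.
Answer: {a=13, b=17, c=-3}

Derivation:
Apply events with t <= 13 (3 events):
  after event 1 (t=1: INC a by 13): {a=13}
  after event 2 (t=6: SET b = 17): {a=13, b=17}
  after event 3 (t=11: SET c = -3): {a=13, b=17, c=-3}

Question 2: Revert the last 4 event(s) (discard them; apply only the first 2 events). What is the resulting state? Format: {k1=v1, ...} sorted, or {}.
Answer: {a=13, b=17}

Derivation:
Keep first 2 events (discard last 4):
  after event 1 (t=1: INC a by 13): {a=13}
  after event 2 (t=6: SET b = 17): {a=13, b=17}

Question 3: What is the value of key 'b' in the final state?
Track key 'b' through all 6 events:
  event 1 (t=1: INC a by 13): b unchanged
  event 2 (t=6: SET b = 17): b (absent) -> 17
  event 3 (t=11: SET c = -3): b unchanged
  event 4 (t=14: SET b = 6): b 17 -> 6
  event 5 (t=24: DEL d): b unchanged
  event 6 (t=32: SET c = 14): b unchanged
Final: b = 6

Answer: 6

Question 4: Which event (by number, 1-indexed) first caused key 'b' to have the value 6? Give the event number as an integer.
Looking for first event where b becomes 6:
  event 2: b = 17
  event 3: b = 17
  event 4: b 17 -> 6  <-- first match

Answer: 4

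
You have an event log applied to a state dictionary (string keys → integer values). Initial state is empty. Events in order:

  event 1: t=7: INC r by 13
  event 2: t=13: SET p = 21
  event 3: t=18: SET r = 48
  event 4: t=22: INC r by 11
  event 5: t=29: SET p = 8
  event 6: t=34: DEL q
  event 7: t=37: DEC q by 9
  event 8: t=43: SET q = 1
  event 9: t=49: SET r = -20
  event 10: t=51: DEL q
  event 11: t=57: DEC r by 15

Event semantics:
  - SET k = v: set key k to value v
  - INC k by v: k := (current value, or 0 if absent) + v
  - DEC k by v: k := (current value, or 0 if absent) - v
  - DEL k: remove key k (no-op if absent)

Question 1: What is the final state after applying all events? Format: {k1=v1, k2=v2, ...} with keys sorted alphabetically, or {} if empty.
Answer: {p=8, r=-35}

Derivation:
  after event 1 (t=7: INC r by 13): {r=13}
  after event 2 (t=13: SET p = 21): {p=21, r=13}
  after event 3 (t=18: SET r = 48): {p=21, r=48}
  after event 4 (t=22: INC r by 11): {p=21, r=59}
  after event 5 (t=29: SET p = 8): {p=8, r=59}
  after event 6 (t=34: DEL q): {p=8, r=59}
  after event 7 (t=37: DEC q by 9): {p=8, q=-9, r=59}
  after event 8 (t=43: SET q = 1): {p=8, q=1, r=59}
  after event 9 (t=49: SET r = -20): {p=8, q=1, r=-20}
  after event 10 (t=51: DEL q): {p=8, r=-20}
  after event 11 (t=57: DEC r by 15): {p=8, r=-35}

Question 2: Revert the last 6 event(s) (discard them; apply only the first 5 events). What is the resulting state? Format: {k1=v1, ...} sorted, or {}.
Answer: {p=8, r=59}

Derivation:
Keep first 5 events (discard last 6):
  after event 1 (t=7: INC r by 13): {r=13}
  after event 2 (t=13: SET p = 21): {p=21, r=13}
  after event 3 (t=18: SET r = 48): {p=21, r=48}
  after event 4 (t=22: INC r by 11): {p=21, r=59}
  after event 5 (t=29: SET p = 8): {p=8, r=59}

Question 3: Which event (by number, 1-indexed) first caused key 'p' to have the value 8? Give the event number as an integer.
Looking for first event where p becomes 8:
  event 2: p = 21
  event 3: p = 21
  event 4: p = 21
  event 5: p 21 -> 8  <-- first match

Answer: 5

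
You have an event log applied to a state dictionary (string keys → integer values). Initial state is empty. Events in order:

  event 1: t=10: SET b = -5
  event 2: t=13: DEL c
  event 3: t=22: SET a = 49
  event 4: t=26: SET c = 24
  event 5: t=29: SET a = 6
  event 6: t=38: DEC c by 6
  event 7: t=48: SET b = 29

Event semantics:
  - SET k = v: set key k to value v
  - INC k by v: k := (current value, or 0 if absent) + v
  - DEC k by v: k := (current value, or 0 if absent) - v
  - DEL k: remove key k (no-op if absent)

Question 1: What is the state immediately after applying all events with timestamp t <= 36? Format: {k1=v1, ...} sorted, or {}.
Answer: {a=6, b=-5, c=24}

Derivation:
Apply events with t <= 36 (5 events):
  after event 1 (t=10: SET b = -5): {b=-5}
  after event 2 (t=13: DEL c): {b=-5}
  after event 3 (t=22: SET a = 49): {a=49, b=-5}
  after event 4 (t=26: SET c = 24): {a=49, b=-5, c=24}
  after event 5 (t=29: SET a = 6): {a=6, b=-5, c=24}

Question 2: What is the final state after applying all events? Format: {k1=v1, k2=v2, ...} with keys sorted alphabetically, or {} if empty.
Answer: {a=6, b=29, c=18}

Derivation:
  after event 1 (t=10: SET b = -5): {b=-5}
  after event 2 (t=13: DEL c): {b=-5}
  after event 3 (t=22: SET a = 49): {a=49, b=-5}
  after event 4 (t=26: SET c = 24): {a=49, b=-5, c=24}
  after event 5 (t=29: SET a = 6): {a=6, b=-5, c=24}
  after event 6 (t=38: DEC c by 6): {a=6, b=-5, c=18}
  after event 7 (t=48: SET b = 29): {a=6, b=29, c=18}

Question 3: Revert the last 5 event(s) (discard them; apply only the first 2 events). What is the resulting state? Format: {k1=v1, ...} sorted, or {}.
Answer: {b=-5}

Derivation:
Keep first 2 events (discard last 5):
  after event 1 (t=10: SET b = -5): {b=-5}
  after event 2 (t=13: DEL c): {b=-5}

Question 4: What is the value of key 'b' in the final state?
Answer: 29

Derivation:
Track key 'b' through all 7 events:
  event 1 (t=10: SET b = -5): b (absent) -> -5
  event 2 (t=13: DEL c): b unchanged
  event 3 (t=22: SET a = 49): b unchanged
  event 4 (t=26: SET c = 24): b unchanged
  event 5 (t=29: SET a = 6): b unchanged
  event 6 (t=38: DEC c by 6): b unchanged
  event 7 (t=48: SET b = 29): b -5 -> 29
Final: b = 29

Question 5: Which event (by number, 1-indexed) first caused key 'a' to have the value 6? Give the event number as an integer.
Answer: 5

Derivation:
Looking for first event where a becomes 6:
  event 3: a = 49
  event 4: a = 49
  event 5: a 49 -> 6  <-- first match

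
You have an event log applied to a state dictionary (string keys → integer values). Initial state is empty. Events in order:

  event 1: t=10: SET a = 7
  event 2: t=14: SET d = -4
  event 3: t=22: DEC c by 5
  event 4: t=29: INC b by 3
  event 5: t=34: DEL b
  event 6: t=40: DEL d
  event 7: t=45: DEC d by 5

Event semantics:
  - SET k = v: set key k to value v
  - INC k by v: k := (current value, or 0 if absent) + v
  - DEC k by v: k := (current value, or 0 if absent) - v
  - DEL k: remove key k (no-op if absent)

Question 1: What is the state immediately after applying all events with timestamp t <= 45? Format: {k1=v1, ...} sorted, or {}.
Apply events with t <= 45 (7 events):
  after event 1 (t=10: SET a = 7): {a=7}
  after event 2 (t=14: SET d = -4): {a=7, d=-4}
  after event 3 (t=22: DEC c by 5): {a=7, c=-5, d=-4}
  after event 4 (t=29: INC b by 3): {a=7, b=3, c=-5, d=-4}
  after event 5 (t=34: DEL b): {a=7, c=-5, d=-4}
  after event 6 (t=40: DEL d): {a=7, c=-5}
  after event 7 (t=45: DEC d by 5): {a=7, c=-5, d=-5}

Answer: {a=7, c=-5, d=-5}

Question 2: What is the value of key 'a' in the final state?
Answer: 7

Derivation:
Track key 'a' through all 7 events:
  event 1 (t=10: SET a = 7): a (absent) -> 7
  event 2 (t=14: SET d = -4): a unchanged
  event 3 (t=22: DEC c by 5): a unchanged
  event 4 (t=29: INC b by 3): a unchanged
  event 5 (t=34: DEL b): a unchanged
  event 6 (t=40: DEL d): a unchanged
  event 7 (t=45: DEC d by 5): a unchanged
Final: a = 7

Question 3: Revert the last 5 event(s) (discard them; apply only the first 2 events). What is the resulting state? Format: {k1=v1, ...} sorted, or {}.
Keep first 2 events (discard last 5):
  after event 1 (t=10: SET a = 7): {a=7}
  after event 2 (t=14: SET d = -4): {a=7, d=-4}

Answer: {a=7, d=-4}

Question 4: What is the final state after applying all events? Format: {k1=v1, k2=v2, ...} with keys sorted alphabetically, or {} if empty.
  after event 1 (t=10: SET a = 7): {a=7}
  after event 2 (t=14: SET d = -4): {a=7, d=-4}
  after event 3 (t=22: DEC c by 5): {a=7, c=-5, d=-4}
  after event 4 (t=29: INC b by 3): {a=7, b=3, c=-5, d=-4}
  after event 5 (t=34: DEL b): {a=7, c=-5, d=-4}
  after event 6 (t=40: DEL d): {a=7, c=-5}
  after event 7 (t=45: DEC d by 5): {a=7, c=-5, d=-5}

Answer: {a=7, c=-5, d=-5}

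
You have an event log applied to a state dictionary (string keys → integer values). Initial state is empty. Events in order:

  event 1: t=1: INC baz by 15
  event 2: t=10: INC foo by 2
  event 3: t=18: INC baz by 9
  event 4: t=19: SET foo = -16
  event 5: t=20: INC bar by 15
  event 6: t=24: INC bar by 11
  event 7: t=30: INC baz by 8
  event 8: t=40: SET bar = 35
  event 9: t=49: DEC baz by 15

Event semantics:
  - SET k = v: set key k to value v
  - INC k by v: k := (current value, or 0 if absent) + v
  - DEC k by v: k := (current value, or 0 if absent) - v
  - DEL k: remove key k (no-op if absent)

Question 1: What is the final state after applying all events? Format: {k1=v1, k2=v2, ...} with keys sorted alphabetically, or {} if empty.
Answer: {bar=35, baz=17, foo=-16}

Derivation:
  after event 1 (t=1: INC baz by 15): {baz=15}
  after event 2 (t=10: INC foo by 2): {baz=15, foo=2}
  after event 3 (t=18: INC baz by 9): {baz=24, foo=2}
  after event 4 (t=19: SET foo = -16): {baz=24, foo=-16}
  after event 5 (t=20: INC bar by 15): {bar=15, baz=24, foo=-16}
  after event 6 (t=24: INC bar by 11): {bar=26, baz=24, foo=-16}
  after event 7 (t=30: INC baz by 8): {bar=26, baz=32, foo=-16}
  after event 8 (t=40: SET bar = 35): {bar=35, baz=32, foo=-16}
  after event 9 (t=49: DEC baz by 15): {bar=35, baz=17, foo=-16}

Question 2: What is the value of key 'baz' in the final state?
Track key 'baz' through all 9 events:
  event 1 (t=1: INC baz by 15): baz (absent) -> 15
  event 2 (t=10: INC foo by 2): baz unchanged
  event 3 (t=18: INC baz by 9): baz 15 -> 24
  event 4 (t=19: SET foo = -16): baz unchanged
  event 5 (t=20: INC bar by 15): baz unchanged
  event 6 (t=24: INC bar by 11): baz unchanged
  event 7 (t=30: INC baz by 8): baz 24 -> 32
  event 8 (t=40: SET bar = 35): baz unchanged
  event 9 (t=49: DEC baz by 15): baz 32 -> 17
Final: baz = 17

Answer: 17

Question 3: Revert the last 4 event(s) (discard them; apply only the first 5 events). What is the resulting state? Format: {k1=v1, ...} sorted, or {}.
Answer: {bar=15, baz=24, foo=-16}

Derivation:
Keep first 5 events (discard last 4):
  after event 1 (t=1: INC baz by 15): {baz=15}
  after event 2 (t=10: INC foo by 2): {baz=15, foo=2}
  after event 3 (t=18: INC baz by 9): {baz=24, foo=2}
  after event 4 (t=19: SET foo = -16): {baz=24, foo=-16}
  after event 5 (t=20: INC bar by 15): {bar=15, baz=24, foo=-16}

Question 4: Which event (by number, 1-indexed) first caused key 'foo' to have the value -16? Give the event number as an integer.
Looking for first event where foo becomes -16:
  event 2: foo = 2
  event 3: foo = 2
  event 4: foo 2 -> -16  <-- first match

Answer: 4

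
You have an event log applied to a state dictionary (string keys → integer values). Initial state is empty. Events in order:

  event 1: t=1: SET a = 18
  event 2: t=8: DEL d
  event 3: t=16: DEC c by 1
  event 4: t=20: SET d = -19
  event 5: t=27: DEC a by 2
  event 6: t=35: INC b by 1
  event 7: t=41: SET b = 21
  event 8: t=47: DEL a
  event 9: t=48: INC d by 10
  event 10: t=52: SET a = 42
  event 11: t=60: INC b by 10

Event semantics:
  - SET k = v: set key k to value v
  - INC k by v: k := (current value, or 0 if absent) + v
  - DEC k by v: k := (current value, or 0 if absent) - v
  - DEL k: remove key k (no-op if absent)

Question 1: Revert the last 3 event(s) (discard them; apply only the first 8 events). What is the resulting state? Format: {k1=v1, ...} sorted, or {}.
Keep first 8 events (discard last 3):
  after event 1 (t=1: SET a = 18): {a=18}
  after event 2 (t=8: DEL d): {a=18}
  after event 3 (t=16: DEC c by 1): {a=18, c=-1}
  after event 4 (t=20: SET d = -19): {a=18, c=-1, d=-19}
  after event 5 (t=27: DEC a by 2): {a=16, c=-1, d=-19}
  after event 6 (t=35: INC b by 1): {a=16, b=1, c=-1, d=-19}
  after event 7 (t=41: SET b = 21): {a=16, b=21, c=-1, d=-19}
  after event 8 (t=47: DEL a): {b=21, c=-1, d=-19}

Answer: {b=21, c=-1, d=-19}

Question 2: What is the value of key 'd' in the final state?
Track key 'd' through all 11 events:
  event 1 (t=1: SET a = 18): d unchanged
  event 2 (t=8: DEL d): d (absent) -> (absent)
  event 3 (t=16: DEC c by 1): d unchanged
  event 4 (t=20: SET d = -19): d (absent) -> -19
  event 5 (t=27: DEC a by 2): d unchanged
  event 6 (t=35: INC b by 1): d unchanged
  event 7 (t=41: SET b = 21): d unchanged
  event 8 (t=47: DEL a): d unchanged
  event 9 (t=48: INC d by 10): d -19 -> -9
  event 10 (t=52: SET a = 42): d unchanged
  event 11 (t=60: INC b by 10): d unchanged
Final: d = -9

Answer: -9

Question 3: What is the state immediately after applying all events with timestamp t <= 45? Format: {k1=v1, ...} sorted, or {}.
Answer: {a=16, b=21, c=-1, d=-19}

Derivation:
Apply events with t <= 45 (7 events):
  after event 1 (t=1: SET a = 18): {a=18}
  after event 2 (t=8: DEL d): {a=18}
  after event 3 (t=16: DEC c by 1): {a=18, c=-1}
  after event 4 (t=20: SET d = -19): {a=18, c=-1, d=-19}
  after event 5 (t=27: DEC a by 2): {a=16, c=-1, d=-19}
  after event 6 (t=35: INC b by 1): {a=16, b=1, c=-1, d=-19}
  after event 7 (t=41: SET b = 21): {a=16, b=21, c=-1, d=-19}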